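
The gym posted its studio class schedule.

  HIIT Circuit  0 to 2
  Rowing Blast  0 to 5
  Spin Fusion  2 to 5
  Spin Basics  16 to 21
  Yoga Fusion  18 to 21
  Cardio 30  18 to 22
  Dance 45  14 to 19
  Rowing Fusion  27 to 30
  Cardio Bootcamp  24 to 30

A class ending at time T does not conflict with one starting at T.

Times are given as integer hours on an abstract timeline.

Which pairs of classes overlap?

Sorted by start: HIIT Circuit, Rowing Blast, Spin Fusion, Dance 45, Spin Basics, Yoga Fusion, Cardio 30, Cardio Bootcamp, Rowing Fusion.
Rowing Blast starts before HIIT Circuit ends → HIIT Circuit and Rowing Blast overlap.
Spin Fusion starts exactly when HIIT Circuit ends (back-to-back, no overlap) — done with HIIT Circuit.
Spin Fusion starts before Rowing Blast ends → Rowing Blast and Spin Fusion overlap.
Dance 45 starts after Rowing Blast ends — done with Rowing Blast.
Dance 45 starts after Spin Fusion ends — done with Spin Fusion.
Spin Basics starts before Dance 45 ends → Dance 45 and Spin Basics overlap.
Yoga Fusion starts before Dance 45 ends → Dance 45 and Yoga Fusion overlap.
Cardio 30 starts before Dance 45 ends → Dance 45 and Cardio 30 overlap.
Cardio Bootcamp starts after Dance 45 ends — done with Dance 45.
Yoga Fusion starts before Spin Basics ends → Spin Basics and Yoga Fusion overlap.
Cardio 30 starts before Spin Basics ends → Spin Basics and Cardio 30 overlap.
Cardio Bootcamp starts after Spin Basics ends — done with Spin Basics.
Cardio 30 starts before Yoga Fusion ends → Yoga Fusion and Cardio 30 overlap.
Cardio Bootcamp starts after Yoga Fusion ends — done with Yoga Fusion.
Cardio Bootcamp starts after Cardio 30 ends — done with Cardio 30.
Rowing Fusion starts before Cardio Bootcamp ends → Cardio Bootcamp and Rowing Fusion overlap.

Cardio 30 & Dance 45, Cardio 30 & Spin Basics, Cardio 30 & Yoga Fusion, Cardio Bootcamp & Rowing Fusion, Dance 45 & Spin Basics, Dance 45 & Yoga Fusion, HIIT Circuit & Rowing Blast, Rowing Blast & Spin Fusion, Spin Basics & Yoga Fusion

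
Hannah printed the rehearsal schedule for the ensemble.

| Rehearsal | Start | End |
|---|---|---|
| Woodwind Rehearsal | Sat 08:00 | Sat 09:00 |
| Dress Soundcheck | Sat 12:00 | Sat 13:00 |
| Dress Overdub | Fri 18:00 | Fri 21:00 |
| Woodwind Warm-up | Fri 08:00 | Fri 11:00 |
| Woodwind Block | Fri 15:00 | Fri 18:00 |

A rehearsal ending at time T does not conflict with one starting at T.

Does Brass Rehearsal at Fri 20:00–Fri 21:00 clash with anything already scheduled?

Woodwind Warm-up: ends Fri 11:00 at or before Brass Rehearsal starts Fri 20:00 → clear.
Woodwind Block: ends Fri 18:00 at or before Brass Rehearsal starts Fri 20:00 → clear.
Dress Overdub: starts Fri 18:00 before Brass Rehearsal ends Fri 21:00, and ends Fri 21:00 after Brass Rehearsal starts Fri 20:00 → overlap.
Woodwind Rehearsal: starts Sat 08:00 at or after Brass Rehearsal ends Fri 21:00 → clear.
Dress Soundcheck: starts Sat 12:00 at or after Brass Rehearsal ends Fri 21:00 → clear.
Brass Rehearsal overlaps Dress Overdub.

Yes — it overlaps Dress Overdub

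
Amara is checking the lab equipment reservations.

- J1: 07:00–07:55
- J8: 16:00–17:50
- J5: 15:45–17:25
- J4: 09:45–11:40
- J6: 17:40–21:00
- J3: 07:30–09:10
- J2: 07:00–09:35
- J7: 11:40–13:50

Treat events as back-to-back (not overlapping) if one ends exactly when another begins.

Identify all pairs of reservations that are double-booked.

J1 & J2, J1 & J3, J2 & J3, J5 & J8, J6 & J8

Sorted by start: J1, J2, J3, J4, J7, J5, J8, J6.
J2 starts before J1 ends → J1 and J2 overlap.
J3 starts before J1 ends → J1 and J3 overlap.
J4 starts after J1 ends, so nothing later overlaps J1 either.
J3 starts before J2 ends → J2 and J3 overlap.
J4 starts after J2 ends, so nothing later overlaps J2 either.
J4 starts after J3 ends, so nothing later overlaps J3 either.
J7 starts exactly when J4 ends (back-to-back, no overlap), so nothing later overlaps J4 either.
J5 starts after J7 ends, so nothing later overlaps J7 either.
J8 starts before J5 ends → J5 and J8 overlap.
J6 starts after J5 ends.
J6 starts before J8 ends → J8 and J6 overlap.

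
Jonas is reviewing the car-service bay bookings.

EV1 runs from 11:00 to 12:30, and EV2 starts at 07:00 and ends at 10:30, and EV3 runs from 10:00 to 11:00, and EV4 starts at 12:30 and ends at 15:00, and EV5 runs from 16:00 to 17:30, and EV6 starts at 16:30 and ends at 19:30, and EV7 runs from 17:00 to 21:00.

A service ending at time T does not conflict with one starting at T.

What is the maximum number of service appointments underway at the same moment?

Sort all start/end points and keep a running count:
07:00 start EV2 → 1
10:00 start EV3 → 2
10:30 end EV2 → 1
11:00 end EV3 → 0
11:00 start EV1 → 1
12:30 end EV1 → 0
12:30 start EV4 → 1
15:00 end EV4 → 0
16:00 start EV5 → 1
16:30 start EV6 → 2
17:00 start EV7 → 3
17:30 end EV5 → 2
19:30 end EV6 → 1
21:00 end EV7 → 0
Peak is 3, at 17:00 (EV5, EV6, EV7).

3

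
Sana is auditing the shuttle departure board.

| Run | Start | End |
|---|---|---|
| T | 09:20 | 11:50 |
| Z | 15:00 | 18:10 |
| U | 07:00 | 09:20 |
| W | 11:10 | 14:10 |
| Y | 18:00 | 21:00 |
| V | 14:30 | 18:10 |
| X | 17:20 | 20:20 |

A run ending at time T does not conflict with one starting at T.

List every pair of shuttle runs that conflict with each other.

T & W, V & X, V & Y, V & Z, X & Y, X & Z, Y & Z

Sorted by start: U, T, W, V, Z, X, Y.
T starts exactly when U ends (back-to-back, no overlap), so U has no further overlaps.
W starts before T ends → T and W overlap.
V starts after T ends, so T has no further overlaps.
V starts after W ends, so W has no further overlaps.
Z starts before V ends → V and Z overlap.
X starts before V ends → V and X overlap.
Y starts before V ends → V and Y overlap.
X starts before Z ends → Z and X overlap.
Y starts before Z ends → Z and Y overlap.
Y starts before X ends → X and Y overlap.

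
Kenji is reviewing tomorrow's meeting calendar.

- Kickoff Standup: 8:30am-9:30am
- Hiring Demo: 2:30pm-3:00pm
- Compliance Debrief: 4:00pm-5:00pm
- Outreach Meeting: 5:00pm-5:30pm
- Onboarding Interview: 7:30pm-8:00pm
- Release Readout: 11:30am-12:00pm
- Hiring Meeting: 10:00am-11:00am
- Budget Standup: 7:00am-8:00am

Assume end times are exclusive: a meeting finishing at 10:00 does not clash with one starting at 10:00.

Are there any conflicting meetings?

Sorted by start: Budget Standup, Kickoff Standup, Hiring Meeting, Release Readout, Hiring Demo, Compliance Debrief, Outreach Meeting, Onboarding Interview.
Kickoff Standup starts after Budget Standup ends, so Budget Standup has no further overlaps.
Hiring Meeting starts after Kickoff Standup ends, so Kickoff Standup has no further overlaps.
Release Readout starts after Hiring Meeting ends, so Hiring Meeting has no further overlaps.
Hiring Demo starts after Release Readout ends, so Release Readout has no further overlaps.
Compliance Debrief starts after Hiring Demo ends, so Hiring Demo has no further overlaps.
Outreach Meeting starts exactly when Compliance Debrief ends (back-to-back, no overlap), so Compliance Debrief has no further overlaps.
Onboarding Interview starts after Outreach Meeting ends.
Every pair is clear; the schedule has no overlaps.

No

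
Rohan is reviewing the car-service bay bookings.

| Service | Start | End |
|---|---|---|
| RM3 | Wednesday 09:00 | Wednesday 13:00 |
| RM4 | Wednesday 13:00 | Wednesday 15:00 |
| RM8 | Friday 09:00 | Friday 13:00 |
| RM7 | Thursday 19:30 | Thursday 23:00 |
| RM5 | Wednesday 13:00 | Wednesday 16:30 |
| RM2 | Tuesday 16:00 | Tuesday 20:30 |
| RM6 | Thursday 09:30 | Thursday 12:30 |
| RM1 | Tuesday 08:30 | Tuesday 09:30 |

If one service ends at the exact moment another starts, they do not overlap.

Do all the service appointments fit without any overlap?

No

Check each pair: they overlap iff neither finishes before the other starts.
Sorted by start: RM1, RM2, RM3, RM4, RM5, RM6, RM7, RM8.
RM2 starts after RM1 ends; RM1 is clear from here.
RM3 starts after RM2 ends; RM2 is clear from here.
RM4 starts exactly when RM3 ends (back-to-back, no overlap); RM3 is clear from here.
RM5 starts before RM4 ends → RM4 and RM5 overlap.
That's a conflict, so the schedule is not conflict-free.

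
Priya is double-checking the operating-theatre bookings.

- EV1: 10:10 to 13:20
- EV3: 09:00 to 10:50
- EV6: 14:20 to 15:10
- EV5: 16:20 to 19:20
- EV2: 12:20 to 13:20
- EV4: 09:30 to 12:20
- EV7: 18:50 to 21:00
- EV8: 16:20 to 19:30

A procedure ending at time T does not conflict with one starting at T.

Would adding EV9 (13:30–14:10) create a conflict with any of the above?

EV3: ends 10:50 at or before EV9 starts 13:30 → clear.
EV4: ends 12:20 at or before EV9 starts 13:30 → clear.
EV1: ends 13:20 at or before EV9 starts 13:30 → clear.
EV2: ends 13:20 at or before EV9 starts 13:30 → clear.
EV6: starts 14:20 at or after EV9 ends 14:10 → clear.
EV5: starts 16:20 at or after EV9 ends 14:10 → clear.
EV8: starts 16:20 at or after EV9 ends 14:10 → clear.
EV7: starts 18:50 at or after EV9 ends 14:10 → clear.

No — it doesn't clash with anything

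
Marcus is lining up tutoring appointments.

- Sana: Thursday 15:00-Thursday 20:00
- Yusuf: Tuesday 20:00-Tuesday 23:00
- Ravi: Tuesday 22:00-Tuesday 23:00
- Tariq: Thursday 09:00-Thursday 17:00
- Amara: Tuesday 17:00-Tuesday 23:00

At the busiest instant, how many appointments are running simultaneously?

Sweep the timeline, counting +1 at each start and −1 at each end (ends before starts at a tie):
Tuesday 17:00 start Amara → 1
Tuesday 20:00 start Yusuf → 2
Tuesday 22:00 start Ravi → 3
Tuesday 23:00 end Amara → 2
Tuesday 23:00 end Ravi → 1
Tuesday 23:00 end Yusuf → 0
Thursday 09:00 start Tariq → 1
Thursday 15:00 start Sana → 2
Thursday 17:00 end Tariq → 1
Thursday 20:00 end Sana → 0
Peak is 3, at Tuesday 22:00 (Amara, Ravi, Yusuf).

3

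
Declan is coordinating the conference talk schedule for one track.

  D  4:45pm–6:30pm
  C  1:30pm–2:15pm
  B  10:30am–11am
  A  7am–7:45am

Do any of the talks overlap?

Two intervals overlap when each starts before the other ends.
Sorted by start: A, B, C, D.
B starts after A ends, so A has no further overlaps.
C starts after B ends, so B has no further overlaps.
D starts after C ends.
Every pair is clear; the schedule has no overlaps.

No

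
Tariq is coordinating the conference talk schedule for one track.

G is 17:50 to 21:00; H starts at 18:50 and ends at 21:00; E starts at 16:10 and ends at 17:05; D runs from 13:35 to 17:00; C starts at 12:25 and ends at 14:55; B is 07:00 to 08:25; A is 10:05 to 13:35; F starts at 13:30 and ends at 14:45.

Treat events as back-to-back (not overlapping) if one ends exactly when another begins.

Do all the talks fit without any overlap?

Sorted by start: B, A, C, F, D, E, G, H.
A starts after B ends, so nothing later overlaps B either.
C starts before A ends → A and C overlap.
That's a conflict, so the schedule is not conflict-free.

No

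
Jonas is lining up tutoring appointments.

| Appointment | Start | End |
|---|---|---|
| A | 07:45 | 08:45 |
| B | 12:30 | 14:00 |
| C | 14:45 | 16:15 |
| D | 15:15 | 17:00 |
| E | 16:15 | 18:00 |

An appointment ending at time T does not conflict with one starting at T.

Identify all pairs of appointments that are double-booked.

Sorted by start: A, B, C, D, E.
B starts after A ends, so nothing later overlaps A either.
C starts after B ends, so nothing later overlaps B either.
D starts before C ends → C and D overlap.
E starts exactly when C ends (back-to-back, no overlap).
E starts before D ends → D and E overlap.

C & D, D & E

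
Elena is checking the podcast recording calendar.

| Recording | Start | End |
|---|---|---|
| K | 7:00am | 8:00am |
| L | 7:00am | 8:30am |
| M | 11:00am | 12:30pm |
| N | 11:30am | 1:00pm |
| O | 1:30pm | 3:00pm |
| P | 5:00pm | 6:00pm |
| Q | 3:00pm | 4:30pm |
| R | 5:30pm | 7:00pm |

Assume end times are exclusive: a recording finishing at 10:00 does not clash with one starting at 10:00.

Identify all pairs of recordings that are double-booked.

K & L, M & N, P & R

Check each pair: they overlap iff neither finishes before the other starts.
Sorted by start: K, L, M, N, O, Q, P, R.
L starts before K ends → K and L overlap.
M starts after K ends, so nothing later overlaps K either.
M starts after L ends, so nothing later overlaps L either.
N starts before M ends → M and N overlap.
O starts after M ends, so nothing later overlaps M either.
O starts after N ends, so nothing later overlaps N either.
Q starts exactly when O ends (back-to-back, no overlap), so nothing later overlaps O either.
P starts after Q ends, so nothing later overlaps Q either.
R starts before P ends → P and R overlap.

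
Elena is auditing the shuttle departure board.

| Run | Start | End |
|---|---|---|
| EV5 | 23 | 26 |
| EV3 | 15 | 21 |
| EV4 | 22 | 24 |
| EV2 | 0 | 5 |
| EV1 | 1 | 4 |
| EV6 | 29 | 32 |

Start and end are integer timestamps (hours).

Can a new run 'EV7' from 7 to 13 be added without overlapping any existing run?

EV2: ends 5 at or before EV7 starts 7 → clear.
EV1: ends 4 at or before EV7 starts 7 → clear.
EV3: starts 15 at or after EV7 ends 13 → clear.
EV4: starts 22 at or after EV7 ends 13 → clear.
EV5: starts 23 at or after EV7 ends 13 → clear.
EV6: starts 29 at or after EV7 ends 13 → clear.

Yes — the slot is free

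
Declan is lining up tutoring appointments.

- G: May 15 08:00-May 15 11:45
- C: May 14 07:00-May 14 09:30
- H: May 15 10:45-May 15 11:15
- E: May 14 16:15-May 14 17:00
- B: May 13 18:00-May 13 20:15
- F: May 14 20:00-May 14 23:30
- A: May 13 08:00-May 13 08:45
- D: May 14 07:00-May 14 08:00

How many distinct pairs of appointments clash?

Sorted by start: A, B, C, D, E, F, G, H.
B starts after A ends — done with A.
C starts after B ends — done with B.
D starts before C ends → C and D overlap.
E starts after C ends — done with C.
E starts after D ends — done with D.
F starts after E ends — done with E.
G starts after F ends — done with F.
H starts before G ends → G and H overlap.
Overlapping pairs: C & D, G & H — 2 in total.

2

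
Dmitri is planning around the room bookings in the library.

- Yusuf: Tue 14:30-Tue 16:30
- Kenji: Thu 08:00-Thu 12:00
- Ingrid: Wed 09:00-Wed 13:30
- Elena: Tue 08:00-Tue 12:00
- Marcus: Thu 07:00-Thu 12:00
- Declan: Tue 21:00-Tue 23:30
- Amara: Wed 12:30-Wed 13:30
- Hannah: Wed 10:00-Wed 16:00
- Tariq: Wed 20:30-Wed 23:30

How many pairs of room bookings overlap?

4

Sorted by start: Elena, Yusuf, Declan, Ingrid, Hannah, Amara, Tariq, Marcus, Kenji.
Yusuf starts after Elena ends; Elena is clear from here.
Declan starts after Yusuf ends; Yusuf is clear from here.
Ingrid starts after Declan ends; Declan is clear from here.
Hannah starts before Ingrid ends → Ingrid and Hannah overlap.
Amara starts before Ingrid ends → Ingrid and Amara overlap.
Tariq starts after Ingrid ends; Ingrid is clear from here.
Amara starts before Hannah ends → Hannah and Amara overlap.
Tariq starts after Hannah ends; Hannah is clear from here.
Tariq starts after Amara ends; Amara is clear from here.
Marcus starts after Tariq ends; Tariq is clear from here.
Kenji starts before Marcus ends → Marcus and Kenji overlap.
Overlapping pairs: Amara & Hannah, Amara & Ingrid, Hannah & Ingrid, Kenji & Marcus — 4 in total.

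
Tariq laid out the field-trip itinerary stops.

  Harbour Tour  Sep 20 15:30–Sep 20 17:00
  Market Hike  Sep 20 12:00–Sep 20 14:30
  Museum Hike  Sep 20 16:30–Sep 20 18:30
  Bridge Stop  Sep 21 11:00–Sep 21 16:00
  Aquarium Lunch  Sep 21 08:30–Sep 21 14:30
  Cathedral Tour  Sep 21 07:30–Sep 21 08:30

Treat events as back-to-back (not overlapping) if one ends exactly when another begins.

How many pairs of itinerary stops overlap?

Sorted by start: Market Hike, Harbour Tour, Museum Hike, Cathedral Tour, Aquarium Lunch, Bridge Stop.
Harbour Tour starts after Market Hike ends — done with Market Hike.
Museum Hike starts before Harbour Tour ends → Harbour Tour and Museum Hike overlap.
Cathedral Tour starts after Harbour Tour ends — done with Harbour Tour.
Cathedral Tour starts after Museum Hike ends — done with Museum Hike.
Aquarium Lunch starts exactly when Cathedral Tour ends (back-to-back, no overlap) — done with Cathedral Tour.
Bridge Stop starts before Aquarium Lunch ends → Aquarium Lunch and Bridge Stop overlap.
Overlapping pairs: Aquarium Lunch & Bridge Stop, Harbour Tour & Museum Hike — 2 in total.

2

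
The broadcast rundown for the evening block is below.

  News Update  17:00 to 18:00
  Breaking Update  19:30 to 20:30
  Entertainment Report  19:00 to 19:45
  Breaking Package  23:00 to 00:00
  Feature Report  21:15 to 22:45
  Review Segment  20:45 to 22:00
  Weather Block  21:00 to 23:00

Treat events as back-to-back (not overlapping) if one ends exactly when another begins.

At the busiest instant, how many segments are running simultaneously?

3

Walk through starts and ends in time order (an end at T is processed before a start at T):
17:00 start News Update → 1
18:00 end News Update → 0
19:00 start Entertainment Report → 1
19:30 start Breaking Update → 2
19:45 end Entertainment Report → 1
20:30 end Breaking Update → 0
20:45 start Review Segment → 1
21:00 start Weather Block → 2
21:15 start Feature Report → 3
22:00 end Review Segment → 2
22:45 end Feature Report → 1
23:00 end Weather Block → 0
23:00 start Breaking Package → 1
00:00 end Breaking Package → 0
Peak is 3, at 21:15 (Feature Report, Review Segment, Weather Block).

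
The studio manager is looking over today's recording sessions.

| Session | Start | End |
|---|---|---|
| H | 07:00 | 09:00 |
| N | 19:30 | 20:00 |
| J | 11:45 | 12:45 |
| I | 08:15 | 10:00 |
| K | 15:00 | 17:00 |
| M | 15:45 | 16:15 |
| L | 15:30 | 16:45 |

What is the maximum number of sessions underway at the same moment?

3

Sort all start/end points and keep a running count:
07:00 start H → 1
08:15 start I → 2
09:00 end H → 1
10:00 end I → 0
11:45 start J → 1
12:45 end J → 0
15:00 start K → 1
15:30 start L → 2
15:45 start M → 3
16:15 end M → 2
16:45 end L → 1
17:00 end K → 0
19:30 start N → 1
20:00 end N → 0
Peak is 3, at 15:45 (K, L, M).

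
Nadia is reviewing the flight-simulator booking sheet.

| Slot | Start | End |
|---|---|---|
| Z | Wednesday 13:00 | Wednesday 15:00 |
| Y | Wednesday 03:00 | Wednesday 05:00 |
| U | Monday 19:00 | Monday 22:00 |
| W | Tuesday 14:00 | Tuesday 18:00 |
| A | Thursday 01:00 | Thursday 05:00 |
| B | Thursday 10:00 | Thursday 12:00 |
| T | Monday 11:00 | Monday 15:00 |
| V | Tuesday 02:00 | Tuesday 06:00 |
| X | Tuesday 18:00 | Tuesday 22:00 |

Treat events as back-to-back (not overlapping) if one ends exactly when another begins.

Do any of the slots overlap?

Sorted by start: T, U, V, W, X, Y, Z, A, B.
U starts after T ends — done with T.
V starts after U ends — done with U.
W starts after V ends — done with V.
X starts exactly when W ends (back-to-back, no overlap) — done with W.
Y starts after X ends — done with X.
Z starts after Y ends — done with Y.
A starts after Z ends — done with Z.
B starts after A ends.
Every pair is clear; the schedule has no overlaps.

No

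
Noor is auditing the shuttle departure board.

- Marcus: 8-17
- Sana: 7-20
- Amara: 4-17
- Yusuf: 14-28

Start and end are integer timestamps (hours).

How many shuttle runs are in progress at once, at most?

4

Walk through starts and ends in time order (an end at T is processed before a start at T):
4 start Amara → 1
7 start Sana → 2
8 start Marcus → 3
14 start Yusuf → 4
17 end Amara → 3
17 end Marcus → 2
20 end Sana → 1
28 end Yusuf → 0
Peak is 4, at 14 (Amara, Marcus, Sana, Yusuf).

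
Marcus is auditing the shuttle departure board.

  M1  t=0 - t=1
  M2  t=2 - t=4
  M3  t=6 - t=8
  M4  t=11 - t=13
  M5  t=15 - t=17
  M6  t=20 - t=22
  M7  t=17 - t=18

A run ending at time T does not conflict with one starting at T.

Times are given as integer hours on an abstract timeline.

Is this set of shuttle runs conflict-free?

Yes

Check each pair: they overlap iff neither finishes before the other starts.
Sorted by start: M1, M2, M3, M4, M5, M7, M6.
M2 starts after M1 ends, so M1 has no further overlaps.
M3 starts after M2 ends, so M2 has no further overlaps.
M4 starts after M3 ends, so M3 has no further overlaps.
M5 starts after M4 ends, so M4 has no further overlaps.
M7 starts exactly when M5 ends (back-to-back, no overlap), so M5 has no further overlaps.
M6 starts after M7 ends.
Every pair is clear; the schedule has no overlaps.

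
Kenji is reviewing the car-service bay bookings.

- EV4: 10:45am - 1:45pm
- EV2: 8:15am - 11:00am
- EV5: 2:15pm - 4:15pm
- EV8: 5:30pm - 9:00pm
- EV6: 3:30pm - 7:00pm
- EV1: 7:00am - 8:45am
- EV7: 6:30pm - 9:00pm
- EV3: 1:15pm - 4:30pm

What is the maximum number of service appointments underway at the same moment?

Sort all start/end points and keep a running count:
7:00am start EV1 → 1
8:15am start EV2 → 2
8:45am end EV1 → 1
10:45am start EV4 → 2
11:00am end EV2 → 1
1:15pm start EV3 → 2
1:45pm end EV4 → 1
2:15pm start EV5 → 2
3:30pm start EV6 → 3
4:15pm end EV5 → 2
4:30pm end EV3 → 1
5:30pm start EV8 → 2
6:30pm start EV7 → 3
7:00pm end EV6 → 2
9:00pm end EV7 → 1
9:00pm end EV8 → 0
Peak is 3, at 3:30pm (EV3, EV5, EV6).

3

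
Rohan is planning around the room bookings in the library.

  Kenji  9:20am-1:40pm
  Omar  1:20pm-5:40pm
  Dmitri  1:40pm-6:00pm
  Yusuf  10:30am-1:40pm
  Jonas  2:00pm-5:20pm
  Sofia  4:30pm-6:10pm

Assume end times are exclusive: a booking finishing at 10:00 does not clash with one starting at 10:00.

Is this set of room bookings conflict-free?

No

Sorted by start: Kenji, Yusuf, Omar, Dmitri, Jonas, Sofia.
Yusuf starts before Kenji ends → Kenji and Yusuf overlap.
That's a conflict, so the schedule is not conflict-free.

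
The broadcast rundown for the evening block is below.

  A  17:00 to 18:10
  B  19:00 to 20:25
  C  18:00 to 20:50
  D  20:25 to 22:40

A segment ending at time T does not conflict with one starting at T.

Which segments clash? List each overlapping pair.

A & C, B & C, C & D

Check each pair: they overlap iff neither finishes before the other starts.
Sorted by start: A, C, B, D.
C starts before A ends → A and C overlap.
B starts after A ends, so nothing later overlaps A either.
B starts before C ends → C and B overlap.
D starts before C ends → C and D overlap.
D starts exactly when B ends (back-to-back, no overlap).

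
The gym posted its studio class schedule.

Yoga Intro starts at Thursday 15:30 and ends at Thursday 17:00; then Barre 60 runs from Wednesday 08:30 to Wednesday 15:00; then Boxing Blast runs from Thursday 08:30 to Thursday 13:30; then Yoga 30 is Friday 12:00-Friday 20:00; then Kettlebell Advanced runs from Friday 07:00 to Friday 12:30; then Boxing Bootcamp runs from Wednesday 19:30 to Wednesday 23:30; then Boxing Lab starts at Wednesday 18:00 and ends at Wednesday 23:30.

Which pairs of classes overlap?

Check each pair: they overlap iff neither finishes before the other starts.
Sorted by start: Barre 60, Boxing Lab, Boxing Bootcamp, Boxing Blast, Yoga Intro, Kettlebell Advanced, Yoga 30.
Boxing Lab starts after Barre 60 ends — done with Barre 60.
Boxing Bootcamp starts before Boxing Lab ends → Boxing Lab and Boxing Bootcamp overlap.
Boxing Blast starts after Boxing Lab ends — done with Boxing Lab.
Boxing Blast starts after Boxing Bootcamp ends — done with Boxing Bootcamp.
Yoga Intro starts after Boxing Blast ends — done with Boxing Blast.
Kettlebell Advanced starts after Yoga Intro ends — done with Yoga Intro.
Yoga 30 starts before Kettlebell Advanced ends → Kettlebell Advanced and Yoga 30 overlap.

Boxing Bootcamp & Boxing Lab, Kettlebell Advanced & Yoga 30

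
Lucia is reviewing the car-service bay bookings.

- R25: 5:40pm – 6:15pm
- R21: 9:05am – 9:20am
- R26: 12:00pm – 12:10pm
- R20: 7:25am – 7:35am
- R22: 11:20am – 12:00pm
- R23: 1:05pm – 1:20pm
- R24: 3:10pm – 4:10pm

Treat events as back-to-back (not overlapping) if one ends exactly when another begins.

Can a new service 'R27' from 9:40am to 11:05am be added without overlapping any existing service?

R20: ends 7:35am at or before R27 starts 9:40am → clear.
R21: ends 9:20am at or before R27 starts 9:40am → clear.
R22: starts 11:20am at or after R27 ends 11:05am → clear.
R26: starts 12:00pm at or after R27 ends 11:05am → clear.
R23: starts 1:05pm at or after R27 ends 11:05am → clear.
R24: starts 3:10pm at or after R27 ends 11:05am → clear.
R25: starts 5:40pm at or after R27 ends 11:05am → clear.

Yes — the slot is free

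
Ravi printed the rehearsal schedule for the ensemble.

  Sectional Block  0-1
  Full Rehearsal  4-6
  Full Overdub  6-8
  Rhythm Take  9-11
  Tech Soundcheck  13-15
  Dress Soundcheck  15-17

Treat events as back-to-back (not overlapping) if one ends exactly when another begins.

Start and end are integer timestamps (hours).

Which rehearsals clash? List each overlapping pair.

Two intervals overlap when each starts before the other ends.
Sorted by start: Sectional Block, Full Rehearsal, Full Overdub, Rhythm Take, Tech Soundcheck, Dress Soundcheck.
Full Rehearsal starts after Sectional Block ends; Sectional Block is clear from here.
Full Overdub starts exactly when Full Rehearsal ends (back-to-back, no overlap); Full Rehearsal is clear from here.
Rhythm Take starts after Full Overdub ends; Full Overdub is clear from here.
Tech Soundcheck starts after Rhythm Take ends; Rhythm Take is clear from here.
Dress Soundcheck starts exactly when Tech Soundcheck ends (back-to-back, no overlap).

none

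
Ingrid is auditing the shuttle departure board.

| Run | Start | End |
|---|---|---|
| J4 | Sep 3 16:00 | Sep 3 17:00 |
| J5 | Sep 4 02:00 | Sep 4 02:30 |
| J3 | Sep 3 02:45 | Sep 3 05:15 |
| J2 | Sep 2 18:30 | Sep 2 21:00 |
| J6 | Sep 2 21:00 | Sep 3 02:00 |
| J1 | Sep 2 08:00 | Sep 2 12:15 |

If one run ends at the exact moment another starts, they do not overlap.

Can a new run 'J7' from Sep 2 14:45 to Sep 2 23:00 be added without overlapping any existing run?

No — it overlaps J2, J6

J1: ends Sep 2 12:15 at or before J7 starts Sep 2 14:45 → clear.
J2: starts Sep 2 18:30 before J7 ends Sep 2 23:00, and ends Sep 2 21:00 after J7 starts Sep 2 14:45 → overlap.
J6: starts Sep 2 21:00 before J7 ends Sep 2 23:00, and ends Sep 3 02:00 after J7 starts Sep 2 14:45 → overlap.
J3: starts Sep 3 02:45 at or after J7 ends Sep 2 23:00 → clear.
J4: starts Sep 3 16:00 at or after J7 ends Sep 2 23:00 → clear.
J5: starts Sep 4 02:00 at or after J7 ends Sep 2 23:00 → clear.
J7 overlaps J2, J6.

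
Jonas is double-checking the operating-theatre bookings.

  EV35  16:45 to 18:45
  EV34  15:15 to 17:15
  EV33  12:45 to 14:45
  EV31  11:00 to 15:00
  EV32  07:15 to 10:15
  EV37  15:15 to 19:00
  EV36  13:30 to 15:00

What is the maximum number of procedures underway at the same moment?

Sort all start/end points and keep a running count:
07:15 start EV32 → 1
10:15 end EV32 → 0
11:00 start EV31 → 1
12:45 start EV33 → 2
13:30 start EV36 → 3
14:45 end EV33 → 2
15:00 end EV31 → 1
15:00 end EV36 → 0
15:15 start EV34 → 1
15:15 start EV37 → 2
16:45 start EV35 → 3
17:15 end EV34 → 2
18:45 end EV35 → 1
19:00 end EV37 → 0
Peak is 3, at 13:30 (EV31, EV33, EV36).

3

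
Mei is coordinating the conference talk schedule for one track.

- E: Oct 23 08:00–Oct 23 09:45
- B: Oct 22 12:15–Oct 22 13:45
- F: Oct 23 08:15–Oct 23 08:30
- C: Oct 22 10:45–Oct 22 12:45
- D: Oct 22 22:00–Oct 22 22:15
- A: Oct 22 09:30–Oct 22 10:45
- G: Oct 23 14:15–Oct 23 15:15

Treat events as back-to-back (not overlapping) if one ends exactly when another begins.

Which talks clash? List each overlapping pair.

B & C, E & F

Sorted by start: A, C, B, D, E, F, G.
C starts exactly when A ends (back-to-back, no overlap), so A has no further overlaps.
B starts before C ends → C and B overlap.
D starts after C ends, so C has no further overlaps.
D starts after B ends, so B has no further overlaps.
E starts after D ends, so D has no further overlaps.
F starts before E ends → E and F overlap.
G starts after E ends.
G starts after F ends.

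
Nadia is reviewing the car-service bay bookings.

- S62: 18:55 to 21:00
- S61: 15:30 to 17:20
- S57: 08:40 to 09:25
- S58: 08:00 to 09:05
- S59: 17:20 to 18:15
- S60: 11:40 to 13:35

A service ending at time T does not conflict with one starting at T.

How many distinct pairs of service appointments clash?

Sorted by start: S58, S57, S60, S61, S59, S62.
S57 starts before S58 ends → S58 and S57 overlap.
S60 starts after S58 ends, so S58 has no further overlaps.
S60 starts after S57 ends, so S57 has no further overlaps.
S61 starts after S60 ends, so S60 has no further overlaps.
S59 starts exactly when S61 ends (back-to-back, no overlap), so S61 has no further overlaps.
S62 starts after S59 ends.
Overlapping pairs: S57 & S58 — 1 in total.

1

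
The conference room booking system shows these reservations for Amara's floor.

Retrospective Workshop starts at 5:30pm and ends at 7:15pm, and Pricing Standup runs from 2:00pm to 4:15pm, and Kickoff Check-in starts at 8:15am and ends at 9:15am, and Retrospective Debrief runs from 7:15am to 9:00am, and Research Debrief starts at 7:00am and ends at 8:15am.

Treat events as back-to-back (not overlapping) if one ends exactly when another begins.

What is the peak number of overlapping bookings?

Walk through starts and ends in time order (an end at T is processed before a start at T):
7:00am start Research Debrief → 1
7:15am start Retrospective Debrief → 2
8:15am end Research Debrief → 1
8:15am start Kickoff Check-in → 2
9:00am end Retrospective Debrief → 1
9:15am end Kickoff Check-in → 0
2:00pm start Pricing Standup → 1
4:15pm end Pricing Standup → 0
5:30pm start Retrospective Workshop → 1
7:15pm end Retrospective Workshop → 0
Peak is 2, at 7:15am (Research Debrief, Retrospective Debrief).

2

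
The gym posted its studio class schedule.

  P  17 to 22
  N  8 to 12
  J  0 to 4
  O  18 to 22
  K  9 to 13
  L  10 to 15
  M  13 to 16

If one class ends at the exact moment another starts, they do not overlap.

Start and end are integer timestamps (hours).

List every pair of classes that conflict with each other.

Sorted by start: J, N, K, L, M, P, O.
N starts after J ends; J is clear from here.
K starts before N ends → N and K overlap.
L starts before N ends → N and L overlap.
M starts after N ends; N is clear from here.
L starts before K ends → K and L overlap.
M starts exactly when K ends (back-to-back, no overlap); K is clear from here.
M starts before L ends → L and M overlap.
P starts after L ends; L is clear from here.
P starts after M ends; M is clear from here.
O starts before P ends → P and O overlap.

K & L, K & N, L & M, L & N, O & P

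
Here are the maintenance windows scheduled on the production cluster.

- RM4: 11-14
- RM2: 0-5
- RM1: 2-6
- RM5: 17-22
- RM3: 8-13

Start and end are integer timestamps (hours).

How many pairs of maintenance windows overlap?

2

Two intervals overlap when each starts before the other ends.
Sorted by start: RM2, RM1, RM3, RM4, RM5.
RM1 starts before RM2 ends → RM2 and RM1 overlap.
RM3 starts after RM2 ends — done with RM2.
RM3 starts after RM1 ends — done with RM1.
RM4 starts before RM3 ends → RM3 and RM4 overlap.
RM5 starts after RM3 ends.
RM5 starts after RM4 ends.
Overlapping pairs: RM1 & RM2, RM3 & RM4 — 2 in total.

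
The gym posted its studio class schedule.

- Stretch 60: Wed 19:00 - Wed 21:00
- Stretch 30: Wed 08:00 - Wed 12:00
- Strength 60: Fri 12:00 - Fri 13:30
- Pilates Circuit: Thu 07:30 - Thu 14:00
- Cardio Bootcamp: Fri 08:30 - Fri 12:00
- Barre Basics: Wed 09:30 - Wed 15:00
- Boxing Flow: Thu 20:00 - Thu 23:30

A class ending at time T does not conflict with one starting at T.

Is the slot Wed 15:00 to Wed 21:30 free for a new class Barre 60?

No — it overlaps Stretch 60

Stretch 30: ends Wed 12:00 at or before Barre 60 starts Wed 15:00 → clear.
Barre Basics: ends Wed 15:00 at or before Barre 60 starts Wed 15:00 → clear.
Stretch 60: starts Wed 19:00 before Barre 60 ends Wed 21:30, and ends Wed 21:00 after Barre 60 starts Wed 15:00 → overlap.
Pilates Circuit: starts Thu 07:30 at or after Barre 60 ends Wed 21:30 → clear.
Boxing Flow: starts Thu 20:00 at or after Barre 60 ends Wed 21:30 → clear.
Cardio Bootcamp: starts Fri 08:30 at or after Barre 60 ends Wed 21:30 → clear.
Strength 60: starts Fri 12:00 at or after Barre 60 ends Wed 21:30 → clear.
Barre 60 overlaps Stretch 60.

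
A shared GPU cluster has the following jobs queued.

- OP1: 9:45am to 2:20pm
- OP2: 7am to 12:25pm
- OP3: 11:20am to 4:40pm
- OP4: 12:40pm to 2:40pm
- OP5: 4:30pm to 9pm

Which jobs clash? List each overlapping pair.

OP1 & OP2, OP1 & OP3, OP1 & OP4, OP2 & OP3, OP3 & OP4, OP3 & OP5

Sorted by start: OP2, OP1, OP3, OP4, OP5.
OP1 starts before OP2 ends → OP2 and OP1 overlap.
OP3 starts before OP2 ends → OP2 and OP3 overlap.
OP4 starts after OP2 ends — done with OP2.
OP3 starts before OP1 ends → OP1 and OP3 overlap.
OP4 starts before OP1 ends → OP1 and OP4 overlap.
OP5 starts after OP1 ends.
OP4 starts before OP3 ends → OP3 and OP4 overlap.
OP5 starts before OP3 ends → OP3 and OP5 overlap.
OP5 starts after OP4 ends.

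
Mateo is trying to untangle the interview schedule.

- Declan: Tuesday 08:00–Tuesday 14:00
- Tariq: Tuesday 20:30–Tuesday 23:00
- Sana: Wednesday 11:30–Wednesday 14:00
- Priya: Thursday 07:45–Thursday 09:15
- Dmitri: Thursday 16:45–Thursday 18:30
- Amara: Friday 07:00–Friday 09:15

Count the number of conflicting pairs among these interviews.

Two intervals overlap when each starts before the other ends.
Sorted by start: Declan, Tariq, Sana, Priya, Dmitri, Amara.
Tariq starts after Declan ends — done with Declan.
Sana starts after Tariq ends — done with Tariq.
Priya starts after Sana ends — done with Sana.
Dmitri starts after Priya ends — done with Priya.
Amara starts after Dmitri ends.
No pair overlaps.

0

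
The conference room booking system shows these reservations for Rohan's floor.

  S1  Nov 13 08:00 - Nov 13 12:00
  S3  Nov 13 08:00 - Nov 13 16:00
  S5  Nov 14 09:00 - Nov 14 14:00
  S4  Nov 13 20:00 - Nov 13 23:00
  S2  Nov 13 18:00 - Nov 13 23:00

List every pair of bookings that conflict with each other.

Sorted by start: S1, S3, S2, S4, S5.
S3 starts before S1 ends → S1 and S3 overlap.
S2 starts after S1 ends, so S1 has no further overlaps.
S2 starts after S3 ends, so S3 has no further overlaps.
S4 starts before S2 ends → S2 and S4 overlap.
S5 starts after S2 ends.
S5 starts after S4 ends.

S1 & S3, S2 & S4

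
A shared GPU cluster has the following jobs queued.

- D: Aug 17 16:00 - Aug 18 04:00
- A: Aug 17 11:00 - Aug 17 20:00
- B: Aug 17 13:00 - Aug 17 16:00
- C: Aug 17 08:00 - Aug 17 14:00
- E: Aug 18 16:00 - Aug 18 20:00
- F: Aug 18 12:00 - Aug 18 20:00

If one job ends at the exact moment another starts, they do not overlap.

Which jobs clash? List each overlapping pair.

Sorted by start: C, A, B, D, F, E.
A starts before C ends → C and A overlap.
B starts before C ends → C and B overlap.
D starts after C ends, so nothing later overlaps C either.
B starts before A ends → A and B overlap.
D starts before A ends → A and D overlap.
F starts after A ends, so nothing later overlaps A either.
D starts exactly when B ends (back-to-back, no overlap), so nothing later overlaps B either.
F starts after D ends, so nothing later overlaps D either.
E starts before F ends → F and E overlap.

A & B, A & C, A & D, B & C, E & F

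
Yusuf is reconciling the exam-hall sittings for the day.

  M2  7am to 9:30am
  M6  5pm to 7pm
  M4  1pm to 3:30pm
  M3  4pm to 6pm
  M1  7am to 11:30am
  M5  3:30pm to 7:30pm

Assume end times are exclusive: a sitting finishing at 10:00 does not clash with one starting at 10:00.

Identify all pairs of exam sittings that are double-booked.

Two intervals overlap when each starts before the other ends.
Sorted by start: M1, M2, M4, M5, M3, M6.
M2 starts before M1 ends → M1 and M2 overlap.
M4 starts after M1 ends, so M1 has no further overlaps.
M4 starts after M2 ends, so M2 has no further overlaps.
M5 starts exactly when M4 ends (back-to-back, no overlap), so M4 has no further overlaps.
M3 starts before M5 ends → M5 and M3 overlap.
M6 starts before M5 ends → M5 and M6 overlap.
M6 starts before M3 ends → M3 and M6 overlap.

M1 & M2, M3 & M5, M3 & M6, M5 & M6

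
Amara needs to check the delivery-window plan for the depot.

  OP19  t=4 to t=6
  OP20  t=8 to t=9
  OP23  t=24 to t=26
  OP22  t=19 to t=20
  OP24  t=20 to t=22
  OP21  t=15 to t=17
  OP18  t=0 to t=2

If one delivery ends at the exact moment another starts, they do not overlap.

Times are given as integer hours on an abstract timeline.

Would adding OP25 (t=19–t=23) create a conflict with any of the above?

OP18: ends t=2 at or before OP25 starts t=19 → clear.
OP19: ends t=6 at or before OP25 starts t=19 → clear.
OP20: ends t=9 at or before OP25 starts t=19 → clear.
OP21: ends t=17 at or before OP25 starts t=19 → clear.
OP22: starts t=19 before OP25 ends t=23, and ends t=20 after OP25 starts t=19 → overlap.
OP24: starts t=20 before OP25 ends t=23, and ends t=22 after OP25 starts t=19 → overlap.
OP23: starts t=24 at or after OP25 ends t=23 → clear.
OP25 overlaps OP22, OP24.

Yes — it overlaps OP22, OP24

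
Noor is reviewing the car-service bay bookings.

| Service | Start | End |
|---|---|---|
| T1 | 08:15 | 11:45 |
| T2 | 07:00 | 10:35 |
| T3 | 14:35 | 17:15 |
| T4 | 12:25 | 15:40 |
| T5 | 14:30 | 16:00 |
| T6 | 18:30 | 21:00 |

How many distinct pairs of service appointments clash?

4

Sorted by start: T2, T1, T4, T5, T3, T6.
T1 starts before T2 ends → T2 and T1 overlap.
T4 starts after T2 ends; T2 is clear from here.
T4 starts after T1 ends; T1 is clear from here.
T5 starts before T4 ends → T4 and T5 overlap.
T3 starts before T4 ends → T4 and T3 overlap.
T6 starts after T4 ends.
T3 starts before T5 ends → T5 and T3 overlap.
T6 starts after T5 ends.
T6 starts after T3 ends.
Overlapping pairs: T1 & T2, T3 & T4, T3 & T5, T4 & T5 — 4 in total.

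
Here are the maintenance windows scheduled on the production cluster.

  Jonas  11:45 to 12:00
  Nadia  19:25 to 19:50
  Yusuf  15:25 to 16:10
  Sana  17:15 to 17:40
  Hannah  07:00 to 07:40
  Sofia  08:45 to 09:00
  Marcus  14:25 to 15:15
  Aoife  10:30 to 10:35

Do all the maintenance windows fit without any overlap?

Yes

Check each pair: they overlap iff neither finishes before the other starts.
Sorted by start: Hannah, Sofia, Aoife, Jonas, Marcus, Yusuf, Sana, Nadia.
Sofia starts after Hannah ends, so Hannah has no further overlaps.
Aoife starts after Sofia ends, so Sofia has no further overlaps.
Jonas starts after Aoife ends, so Aoife has no further overlaps.
Marcus starts after Jonas ends, so Jonas has no further overlaps.
Yusuf starts after Marcus ends, so Marcus has no further overlaps.
Sana starts after Yusuf ends, so Yusuf has no further overlaps.
Nadia starts after Sana ends.
Every pair is clear; the schedule has no overlaps.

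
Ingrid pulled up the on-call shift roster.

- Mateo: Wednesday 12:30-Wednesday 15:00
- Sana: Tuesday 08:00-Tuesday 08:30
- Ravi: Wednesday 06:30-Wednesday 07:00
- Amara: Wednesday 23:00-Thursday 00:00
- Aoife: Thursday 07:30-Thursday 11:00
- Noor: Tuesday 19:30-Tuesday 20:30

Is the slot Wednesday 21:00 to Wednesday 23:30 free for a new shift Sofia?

No — it overlaps Amara

Sana: ends Tuesday 08:30 at or before Sofia starts Wednesday 21:00 → clear.
Noor: ends Tuesday 20:30 at or before Sofia starts Wednesday 21:00 → clear.
Ravi: ends Wednesday 07:00 at or before Sofia starts Wednesday 21:00 → clear.
Mateo: ends Wednesday 15:00 at or before Sofia starts Wednesday 21:00 → clear.
Amara: starts Wednesday 23:00 before Sofia ends Wednesday 23:30, and ends Thursday 00:00 after Sofia starts Wednesday 21:00 → overlap.
Aoife: starts Thursday 07:30 at or after Sofia ends Wednesday 23:30 → clear.
Sofia overlaps Amara.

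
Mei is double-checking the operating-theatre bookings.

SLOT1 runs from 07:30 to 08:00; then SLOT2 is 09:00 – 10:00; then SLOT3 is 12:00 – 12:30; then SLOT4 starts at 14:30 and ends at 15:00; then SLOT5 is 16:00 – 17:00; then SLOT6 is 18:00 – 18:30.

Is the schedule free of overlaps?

Two intervals overlap when each starts before the other ends.
Sorted by start: SLOT1, SLOT2, SLOT3, SLOT4, SLOT5, SLOT6.
SLOT2 starts after SLOT1 ends, so SLOT1 has no further overlaps.
SLOT3 starts after SLOT2 ends, so SLOT2 has no further overlaps.
SLOT4 starts after SLOT3 ends, so SLOT3 has no further overlaps.
SLOT5 starts after SLOT4 ends, so SLOT4 has no further overlaps.
SLOT6 starts after SLOT5 ends.
Every pair is clear; the schedule has no overlaps.

Yes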